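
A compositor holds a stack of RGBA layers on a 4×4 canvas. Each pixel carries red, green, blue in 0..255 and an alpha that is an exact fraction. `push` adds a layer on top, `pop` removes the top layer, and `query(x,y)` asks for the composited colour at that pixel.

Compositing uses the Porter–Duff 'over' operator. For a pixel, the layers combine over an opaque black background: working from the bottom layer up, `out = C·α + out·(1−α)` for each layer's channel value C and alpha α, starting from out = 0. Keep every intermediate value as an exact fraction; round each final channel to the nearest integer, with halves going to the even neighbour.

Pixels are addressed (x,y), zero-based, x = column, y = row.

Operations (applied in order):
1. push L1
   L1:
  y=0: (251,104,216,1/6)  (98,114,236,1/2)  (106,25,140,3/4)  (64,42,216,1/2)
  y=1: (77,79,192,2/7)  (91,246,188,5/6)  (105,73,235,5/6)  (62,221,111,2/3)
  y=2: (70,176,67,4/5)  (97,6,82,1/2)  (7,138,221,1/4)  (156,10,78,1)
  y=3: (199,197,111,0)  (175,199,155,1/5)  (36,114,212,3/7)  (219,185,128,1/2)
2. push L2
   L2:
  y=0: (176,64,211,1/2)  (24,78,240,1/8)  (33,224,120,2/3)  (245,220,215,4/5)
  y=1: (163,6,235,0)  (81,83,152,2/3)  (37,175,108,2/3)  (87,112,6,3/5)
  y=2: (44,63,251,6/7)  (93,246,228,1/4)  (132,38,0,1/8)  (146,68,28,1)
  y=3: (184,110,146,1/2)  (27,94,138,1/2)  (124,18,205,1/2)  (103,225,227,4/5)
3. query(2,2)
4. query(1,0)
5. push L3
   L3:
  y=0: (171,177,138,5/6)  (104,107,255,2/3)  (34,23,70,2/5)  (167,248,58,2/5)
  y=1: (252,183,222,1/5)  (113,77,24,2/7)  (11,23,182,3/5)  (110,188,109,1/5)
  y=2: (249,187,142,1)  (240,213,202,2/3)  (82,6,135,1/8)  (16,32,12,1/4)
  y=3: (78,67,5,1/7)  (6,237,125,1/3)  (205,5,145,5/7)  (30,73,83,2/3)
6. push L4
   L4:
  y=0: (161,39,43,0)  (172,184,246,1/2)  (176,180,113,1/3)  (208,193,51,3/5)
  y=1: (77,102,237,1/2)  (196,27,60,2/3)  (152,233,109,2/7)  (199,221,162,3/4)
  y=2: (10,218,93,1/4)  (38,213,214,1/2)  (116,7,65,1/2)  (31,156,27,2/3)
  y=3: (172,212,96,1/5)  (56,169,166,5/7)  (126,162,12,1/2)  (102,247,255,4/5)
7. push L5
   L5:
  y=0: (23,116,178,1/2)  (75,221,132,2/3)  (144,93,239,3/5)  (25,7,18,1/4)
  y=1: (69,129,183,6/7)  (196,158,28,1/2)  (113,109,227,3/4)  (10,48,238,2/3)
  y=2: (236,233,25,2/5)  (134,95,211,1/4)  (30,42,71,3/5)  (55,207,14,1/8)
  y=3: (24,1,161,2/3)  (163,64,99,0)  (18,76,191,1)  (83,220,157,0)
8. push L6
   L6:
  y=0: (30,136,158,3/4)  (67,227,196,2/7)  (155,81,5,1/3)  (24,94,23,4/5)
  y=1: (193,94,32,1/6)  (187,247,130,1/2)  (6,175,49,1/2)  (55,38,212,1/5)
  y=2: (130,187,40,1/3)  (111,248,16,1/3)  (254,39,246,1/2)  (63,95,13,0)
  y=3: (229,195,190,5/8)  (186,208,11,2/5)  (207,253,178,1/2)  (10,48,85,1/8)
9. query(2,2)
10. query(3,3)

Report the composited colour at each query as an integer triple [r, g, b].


at x=2,y=2 over L1,L2:
L1 α=1/4: [7/4, 69/2, 221/4]
L2 α=1/8: [577/32, 559/16, 1547/32]
→ [18, 35, 48]

query (1,0) [L1,L2] — begin 0,0,0
L1 α=1/2: [49, 57, 118]
L2 α=1/8: [367/8, 477/8, 533/4]
rounded: [46, 60, 133]

query (2,2) [L1,L2,L3,L4,L5,L6] — begin 0,0,0
+L1 (α=1/4) → [7/4, 69/2, 221/4]
+L2 (α=1/8) → [577/32, 559/16, 1547/32]
+L3 (α=1/8) → [6663/256, 4009/128, 15149/256]
+L4 (α=1/2) → [36359/512, 4905/256, 31789/512]
+L5 (α=3/5) → [59399/1280, 21033/640, 86317/1280]
+L6 (α=1/2) → [384519/2560, 45993/1280, 401197/2560]
rounded: [150, 36, 157]

at x=3,y=3 over L1,L2,L3,L4,L5,L6:
L1 α=1/2: [219/2, 185/2, 64]
L2 α=4/5: [1043/10, 397/2, 972/5]
L3 α=2/3: [1643/30, 689/6, 1802/15]
L4 α=4/5: [13883/150, 6617/30, 17102/75]
L5 α=0: [13883/150, 6617/30, 17102/75]
L6 α=1/8: [98681/1200, 47759/240, 126089/600]
→ [82, 199, 210]


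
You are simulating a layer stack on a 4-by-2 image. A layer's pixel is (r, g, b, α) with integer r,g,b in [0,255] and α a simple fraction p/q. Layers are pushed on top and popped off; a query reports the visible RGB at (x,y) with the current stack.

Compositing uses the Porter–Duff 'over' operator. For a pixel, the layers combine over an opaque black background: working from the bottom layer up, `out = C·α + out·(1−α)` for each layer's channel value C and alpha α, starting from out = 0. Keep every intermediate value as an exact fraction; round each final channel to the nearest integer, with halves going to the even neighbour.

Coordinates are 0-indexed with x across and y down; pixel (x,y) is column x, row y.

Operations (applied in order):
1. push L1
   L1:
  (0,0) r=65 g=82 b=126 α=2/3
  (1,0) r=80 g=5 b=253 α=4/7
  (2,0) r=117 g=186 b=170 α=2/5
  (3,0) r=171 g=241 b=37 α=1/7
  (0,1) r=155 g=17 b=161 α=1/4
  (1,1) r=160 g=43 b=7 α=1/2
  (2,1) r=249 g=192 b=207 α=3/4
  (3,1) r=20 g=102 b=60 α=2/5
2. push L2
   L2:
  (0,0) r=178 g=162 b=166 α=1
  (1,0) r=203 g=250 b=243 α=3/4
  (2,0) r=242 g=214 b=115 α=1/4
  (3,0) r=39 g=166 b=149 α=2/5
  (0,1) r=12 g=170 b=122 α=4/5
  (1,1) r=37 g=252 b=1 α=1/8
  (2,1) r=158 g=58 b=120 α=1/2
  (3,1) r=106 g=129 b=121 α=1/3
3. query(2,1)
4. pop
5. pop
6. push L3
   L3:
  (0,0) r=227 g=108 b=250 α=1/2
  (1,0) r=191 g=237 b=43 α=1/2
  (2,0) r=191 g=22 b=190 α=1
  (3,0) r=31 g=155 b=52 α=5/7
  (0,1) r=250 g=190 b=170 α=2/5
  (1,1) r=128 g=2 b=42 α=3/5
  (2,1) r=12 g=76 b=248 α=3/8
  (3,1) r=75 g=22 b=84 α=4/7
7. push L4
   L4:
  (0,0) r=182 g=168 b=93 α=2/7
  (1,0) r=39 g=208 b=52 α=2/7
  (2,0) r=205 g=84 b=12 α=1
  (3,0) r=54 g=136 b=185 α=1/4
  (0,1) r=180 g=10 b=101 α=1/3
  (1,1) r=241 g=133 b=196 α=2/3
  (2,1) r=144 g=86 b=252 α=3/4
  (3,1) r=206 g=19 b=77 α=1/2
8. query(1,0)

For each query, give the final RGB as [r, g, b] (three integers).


(2,1) stack=L1,L2; from [0,0,0]:
after L1 α=3/4: [747/4, 144, 621/4]
after L2 α=1/2: [1379/8, 101, 1101/8]
→ [172, 101, 138]

(1,0) stack=L3,L4; from [0,0,0]:
after L3 α=1/2: [191/2, 237/2, 43/2]
after L4 α=2/7: [1111/14, 2017/14, 423/14]
= [79, 144, 30]


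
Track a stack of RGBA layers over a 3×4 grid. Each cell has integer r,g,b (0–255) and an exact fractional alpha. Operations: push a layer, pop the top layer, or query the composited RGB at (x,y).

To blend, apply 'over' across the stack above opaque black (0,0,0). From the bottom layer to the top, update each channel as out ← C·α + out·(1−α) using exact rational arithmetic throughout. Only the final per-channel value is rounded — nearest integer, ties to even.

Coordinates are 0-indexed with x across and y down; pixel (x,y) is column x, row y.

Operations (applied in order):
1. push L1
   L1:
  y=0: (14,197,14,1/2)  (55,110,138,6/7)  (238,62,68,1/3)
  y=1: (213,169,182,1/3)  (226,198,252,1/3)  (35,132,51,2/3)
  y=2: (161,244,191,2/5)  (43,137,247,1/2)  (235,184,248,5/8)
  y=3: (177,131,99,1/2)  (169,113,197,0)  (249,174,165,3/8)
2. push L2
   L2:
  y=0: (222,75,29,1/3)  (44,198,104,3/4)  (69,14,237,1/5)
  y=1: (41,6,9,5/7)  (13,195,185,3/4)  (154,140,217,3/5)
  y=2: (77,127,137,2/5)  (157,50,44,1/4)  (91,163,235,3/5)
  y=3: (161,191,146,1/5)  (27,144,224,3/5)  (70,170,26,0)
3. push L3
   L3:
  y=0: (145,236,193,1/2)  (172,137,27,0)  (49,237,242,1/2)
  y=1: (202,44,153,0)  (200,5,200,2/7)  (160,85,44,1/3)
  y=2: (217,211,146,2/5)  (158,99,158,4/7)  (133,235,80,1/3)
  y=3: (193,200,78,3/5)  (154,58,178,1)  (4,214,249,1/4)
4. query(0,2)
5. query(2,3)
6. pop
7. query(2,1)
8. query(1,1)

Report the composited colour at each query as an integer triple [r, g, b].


at x=0,y=2 over L1,L2,L3:
after L1 α=2/5: [322/5, 488/5, 382/5]
after L2 α=2/5: [1736/25, 2734/25, 2516/25]
after L3 α=2/5: [16058/125, 18752/125, 14848/125]
= [128, 150, 119]

at x=2,y=3 over L1,L2,L3:
L1 α=3/8: [747/8, 261/4, 495/8]
L2 α=0: [747/8, 261/4, 495/8]
L3 α=1/4: [2273/32, 1639/16, 3477/32]
rounded: [71, 102, 109]

at x=2,y=1 over L1,L2:
after L1 α=2/3: [70/3, 88, 34]
after L2 α=3/5: [1526/15, 596/5, 719/5]
→ [102, 119, 144]

at x=1,y=1 over L1,L2:
+L1 (α=1/3) → [226/3, 66, 84]
+L2 (α=3/4) → [343/12, 651/4, 639/4]
= [29, 163, 160]


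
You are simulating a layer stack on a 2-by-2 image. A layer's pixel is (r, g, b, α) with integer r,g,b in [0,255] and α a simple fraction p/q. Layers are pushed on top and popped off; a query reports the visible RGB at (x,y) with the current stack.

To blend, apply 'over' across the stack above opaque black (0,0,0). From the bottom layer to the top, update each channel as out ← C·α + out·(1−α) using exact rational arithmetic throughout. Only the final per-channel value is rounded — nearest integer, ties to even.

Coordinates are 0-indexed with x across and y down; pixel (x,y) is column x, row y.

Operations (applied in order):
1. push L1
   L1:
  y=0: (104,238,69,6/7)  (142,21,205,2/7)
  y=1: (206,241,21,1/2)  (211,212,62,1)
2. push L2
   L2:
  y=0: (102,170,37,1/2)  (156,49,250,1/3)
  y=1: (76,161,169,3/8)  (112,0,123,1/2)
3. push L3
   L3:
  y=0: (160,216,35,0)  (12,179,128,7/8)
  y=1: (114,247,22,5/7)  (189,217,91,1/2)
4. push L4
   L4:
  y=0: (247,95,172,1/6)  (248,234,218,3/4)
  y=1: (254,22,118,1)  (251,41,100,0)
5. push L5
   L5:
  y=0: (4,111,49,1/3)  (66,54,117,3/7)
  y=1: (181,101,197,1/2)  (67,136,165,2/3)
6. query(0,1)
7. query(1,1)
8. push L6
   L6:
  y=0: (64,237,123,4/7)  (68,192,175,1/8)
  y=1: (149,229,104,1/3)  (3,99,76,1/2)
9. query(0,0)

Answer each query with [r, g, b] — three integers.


query (0,1) [L1,L2,L3,L4,L5] — begin 0,0,0
L1 α=1/2: [103, 241/2, 21/2]
L2 α=3/8: [743/8, 2171/16, 1119/16]
L3 α=5/7: [3023/28, 12051/56, 1999/56]
L4 α=1: [254, 22, 118]
L5 α=1/2: [435/2, 123/2, 315/2]
= [218, 62, 158]

(1,1) stack=L1,L2,L3,L4,L5; from [0,0,0]:
after L1 α=1: [211, 212, 62]
after L2 α=1/2: [323/2, 106, 185/2]
after L3 α=1/2: [701/4, 323/2, 367/4]
after L4 α=0: [701/4, 323/2, 367/4]
after L5 α=2/3: [1237/12, 289/2, 1687/12]
= [103, 144, 141]

query (0,0) [L1,L2,L3,L4,L5,L6] — begin 0,0,0
L1 α=6/7: [624/7, 204, 414/7]
L2 α=1/2: [669/7, 187, 673/14]
L3 α=0: [669/7, 187, 673/14]
L4 α=1/6: [2537/21, 515/3, 5773/84]
L5 α=1/3: [5158/63, 1363/9, 7831/126]
L6 α=4/7: [10534/147, 601/3, 28495/294]
→ [72, 200, 97]


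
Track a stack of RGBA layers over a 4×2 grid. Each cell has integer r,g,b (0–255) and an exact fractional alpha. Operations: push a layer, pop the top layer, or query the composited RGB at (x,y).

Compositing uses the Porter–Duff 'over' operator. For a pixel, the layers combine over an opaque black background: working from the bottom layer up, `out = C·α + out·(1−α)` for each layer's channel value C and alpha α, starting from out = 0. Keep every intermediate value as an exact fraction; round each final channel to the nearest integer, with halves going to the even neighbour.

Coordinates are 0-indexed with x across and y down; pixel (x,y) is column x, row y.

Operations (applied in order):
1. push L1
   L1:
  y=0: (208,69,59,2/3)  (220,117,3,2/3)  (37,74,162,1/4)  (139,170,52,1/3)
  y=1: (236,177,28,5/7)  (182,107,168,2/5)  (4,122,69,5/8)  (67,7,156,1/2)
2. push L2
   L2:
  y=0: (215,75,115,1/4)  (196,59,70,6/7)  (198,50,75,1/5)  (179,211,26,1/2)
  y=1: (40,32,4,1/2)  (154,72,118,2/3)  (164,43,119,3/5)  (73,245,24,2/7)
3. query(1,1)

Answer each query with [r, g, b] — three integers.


at x=1,y=1 over L1,L2:
+L1 (α=2/5) → [364/5, 214/5, 336/5]
+L2 (α=2/3) → [1904/15, 934/15, 1516/15]
rounded: [127, 62, 101]


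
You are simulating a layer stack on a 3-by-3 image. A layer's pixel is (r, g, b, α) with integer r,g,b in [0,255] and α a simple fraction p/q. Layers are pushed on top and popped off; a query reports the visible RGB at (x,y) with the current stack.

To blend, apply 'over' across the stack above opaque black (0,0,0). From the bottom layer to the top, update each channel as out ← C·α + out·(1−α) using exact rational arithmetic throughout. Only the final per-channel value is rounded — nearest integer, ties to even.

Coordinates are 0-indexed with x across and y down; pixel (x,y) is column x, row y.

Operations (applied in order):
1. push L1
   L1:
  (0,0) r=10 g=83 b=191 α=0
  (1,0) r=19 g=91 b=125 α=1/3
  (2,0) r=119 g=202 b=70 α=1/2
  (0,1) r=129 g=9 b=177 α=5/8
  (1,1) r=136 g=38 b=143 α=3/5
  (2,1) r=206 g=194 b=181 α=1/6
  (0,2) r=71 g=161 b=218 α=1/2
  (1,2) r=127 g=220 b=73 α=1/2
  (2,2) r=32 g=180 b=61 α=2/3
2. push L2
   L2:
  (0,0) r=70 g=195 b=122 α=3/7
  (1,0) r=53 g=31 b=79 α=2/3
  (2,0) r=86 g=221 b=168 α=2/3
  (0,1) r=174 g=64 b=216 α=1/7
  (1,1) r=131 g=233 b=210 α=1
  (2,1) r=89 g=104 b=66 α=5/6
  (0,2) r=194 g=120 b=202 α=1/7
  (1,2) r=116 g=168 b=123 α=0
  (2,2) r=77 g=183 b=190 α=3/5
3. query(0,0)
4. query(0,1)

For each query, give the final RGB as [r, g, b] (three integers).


(0,0) stack=L1,L2; from [0,0,0]:
L1 α=0: [0, 0, 0]
L2 α=3/7: [30, 585/7, 366/7]
→ [30, 84, 52]

at x=0,y=1 over L1,L2:
L1 α=5/8: [645/8, 45/8, 885/8]
L2 α=1/7: [2631/28, 391/28, 3519/28]
= [94, 14, 126]


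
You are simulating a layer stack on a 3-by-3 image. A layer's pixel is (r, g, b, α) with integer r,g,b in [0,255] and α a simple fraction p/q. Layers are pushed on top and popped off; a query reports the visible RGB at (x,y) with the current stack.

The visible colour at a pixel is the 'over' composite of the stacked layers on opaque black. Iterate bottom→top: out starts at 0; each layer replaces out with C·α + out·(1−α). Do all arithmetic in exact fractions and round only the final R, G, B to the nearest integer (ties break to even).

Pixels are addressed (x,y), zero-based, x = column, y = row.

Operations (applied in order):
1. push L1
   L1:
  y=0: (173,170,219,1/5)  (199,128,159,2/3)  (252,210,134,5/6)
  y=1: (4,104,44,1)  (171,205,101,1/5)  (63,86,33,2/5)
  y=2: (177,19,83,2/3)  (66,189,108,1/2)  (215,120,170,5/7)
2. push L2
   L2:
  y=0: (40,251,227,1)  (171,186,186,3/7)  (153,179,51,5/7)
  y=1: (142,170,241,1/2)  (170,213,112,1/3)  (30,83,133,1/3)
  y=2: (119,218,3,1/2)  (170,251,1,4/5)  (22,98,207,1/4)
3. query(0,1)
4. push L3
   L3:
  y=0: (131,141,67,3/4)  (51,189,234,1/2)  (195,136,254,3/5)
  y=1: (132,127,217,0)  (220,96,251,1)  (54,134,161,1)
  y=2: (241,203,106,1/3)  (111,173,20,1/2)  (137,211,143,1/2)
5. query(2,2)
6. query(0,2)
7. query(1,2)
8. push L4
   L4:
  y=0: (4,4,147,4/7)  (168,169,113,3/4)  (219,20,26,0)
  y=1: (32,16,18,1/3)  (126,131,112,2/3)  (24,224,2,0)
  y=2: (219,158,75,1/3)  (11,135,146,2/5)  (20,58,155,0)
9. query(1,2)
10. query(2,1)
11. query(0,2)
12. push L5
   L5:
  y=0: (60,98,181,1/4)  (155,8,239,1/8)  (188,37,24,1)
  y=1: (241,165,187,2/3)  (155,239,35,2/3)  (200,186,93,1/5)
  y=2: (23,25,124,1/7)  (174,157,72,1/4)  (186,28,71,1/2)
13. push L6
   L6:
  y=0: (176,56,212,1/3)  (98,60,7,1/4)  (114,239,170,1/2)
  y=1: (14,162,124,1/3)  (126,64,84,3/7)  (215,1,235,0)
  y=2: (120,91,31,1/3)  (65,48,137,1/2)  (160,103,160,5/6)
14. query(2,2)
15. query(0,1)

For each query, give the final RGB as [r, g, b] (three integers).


query (0,1) [L1,L2] — begin 0,0,0
L1 α=1: [4, 104, 44]
L2 α=1/2: [73, 137, 285/2]
rounded: [73, 137, 142]

at x=2,y=2 over L1,L2,L3:
after L1 α=5/7: [1075/7, 600/7, 850/7]
after L2 α=1/4: [3379/28, 1243/14, 3999/28]
after L3 α=1/2: [7215/56, 4197/28, 8003/56]
= [129, 150, 143]

at x=0,y=2 over L1,L2,L3:
L1 α=2/3: [118, 38/3, 166/3]
L2 α=1/2: [237/2, 346/3, 175/6]
L3 α=1/3: [478/3, 1301/9, 493/9]
rounded: [159, 145, 55]

(1,2) stack=L1,L2,L3; from [0,0,0]:
after L1 α=1/2: [33, 189/2, 54]
after L2 α=4/5: [713/5, 2197/10, 58/5]
after L3 α=1/2: [634/5, 3927/20, 79/5]
rounded: [127, 196, 16]

query (1,2) [L1,L2,L3,L4] — begin 0,0,0
after L1 α=1/2: [33, 189/2, 54]
after L2 α=4/5: [713/5, 2197/10, 58/5]
after L3 α=1/2: [634/5, 3927/20, 79/5]
after L4 α=2/5: [2012/25, 17181/100, 1697/25]
→ [80, 172, 68]

at x=2,y=1 over L1,L2,L3,L4:
after L1 α=2/5: [126/5, 172/5, 66/5]
after L2 α=1/3: [134/5, 253/5, 797/15]
after L3 α=1: [54, 134, 161]
after L4 α=0: [54, 134, 161]
rounded: [54, 134, 161]

at x=0,y=2 over L1,L2,L3,L4:
L1 α=2/3: [118, 38/3, 166/3]
L2 α=1/2: [237/2, 346/3, 175/6]
L3 α=1/3: [478/3, 1301/9, 493/9]
L4 α=1/3: [1613/9, 4024/27, 1661/27]
rounded: [179, 149, 62]

at x=2,y=2 over L1,L2,L3,L4,L5,L6:
after L1 α=5/7: [1075/7, 600/7, 850/7]
after L2 α=1/4: [3379/28, 1243/14, 3999/28]
after L3 α=1/2: [7215/56, 4197/28, 8003/56]
after L4 α=0: [7215/56, 4197/28, 8003/56]
after L5 α=1/2: [17631/112, 4981/56, 11979/112]
after L6 α=5/6: [107231/672, 33821/336, 101579/672]
rounded: [160, 101, 151]

query (0,1) [L1,L2,L3,L4,L5,L6] — begin 0,0,0
after L1 α=1: [4, 104, 44]
after L2 α=1/2: [73, 137, 285/2]
after L3 α=0: [73, 137, 285/2]
after L4 α=1/3: [178/3, 290/3, 101]
after L5 α=2/3: [1624/9, 1280/9, 475/3]
after L6 α=1/3: [3374/27, 4018/27, 1322/9]
rounded: [125, 149, 147]


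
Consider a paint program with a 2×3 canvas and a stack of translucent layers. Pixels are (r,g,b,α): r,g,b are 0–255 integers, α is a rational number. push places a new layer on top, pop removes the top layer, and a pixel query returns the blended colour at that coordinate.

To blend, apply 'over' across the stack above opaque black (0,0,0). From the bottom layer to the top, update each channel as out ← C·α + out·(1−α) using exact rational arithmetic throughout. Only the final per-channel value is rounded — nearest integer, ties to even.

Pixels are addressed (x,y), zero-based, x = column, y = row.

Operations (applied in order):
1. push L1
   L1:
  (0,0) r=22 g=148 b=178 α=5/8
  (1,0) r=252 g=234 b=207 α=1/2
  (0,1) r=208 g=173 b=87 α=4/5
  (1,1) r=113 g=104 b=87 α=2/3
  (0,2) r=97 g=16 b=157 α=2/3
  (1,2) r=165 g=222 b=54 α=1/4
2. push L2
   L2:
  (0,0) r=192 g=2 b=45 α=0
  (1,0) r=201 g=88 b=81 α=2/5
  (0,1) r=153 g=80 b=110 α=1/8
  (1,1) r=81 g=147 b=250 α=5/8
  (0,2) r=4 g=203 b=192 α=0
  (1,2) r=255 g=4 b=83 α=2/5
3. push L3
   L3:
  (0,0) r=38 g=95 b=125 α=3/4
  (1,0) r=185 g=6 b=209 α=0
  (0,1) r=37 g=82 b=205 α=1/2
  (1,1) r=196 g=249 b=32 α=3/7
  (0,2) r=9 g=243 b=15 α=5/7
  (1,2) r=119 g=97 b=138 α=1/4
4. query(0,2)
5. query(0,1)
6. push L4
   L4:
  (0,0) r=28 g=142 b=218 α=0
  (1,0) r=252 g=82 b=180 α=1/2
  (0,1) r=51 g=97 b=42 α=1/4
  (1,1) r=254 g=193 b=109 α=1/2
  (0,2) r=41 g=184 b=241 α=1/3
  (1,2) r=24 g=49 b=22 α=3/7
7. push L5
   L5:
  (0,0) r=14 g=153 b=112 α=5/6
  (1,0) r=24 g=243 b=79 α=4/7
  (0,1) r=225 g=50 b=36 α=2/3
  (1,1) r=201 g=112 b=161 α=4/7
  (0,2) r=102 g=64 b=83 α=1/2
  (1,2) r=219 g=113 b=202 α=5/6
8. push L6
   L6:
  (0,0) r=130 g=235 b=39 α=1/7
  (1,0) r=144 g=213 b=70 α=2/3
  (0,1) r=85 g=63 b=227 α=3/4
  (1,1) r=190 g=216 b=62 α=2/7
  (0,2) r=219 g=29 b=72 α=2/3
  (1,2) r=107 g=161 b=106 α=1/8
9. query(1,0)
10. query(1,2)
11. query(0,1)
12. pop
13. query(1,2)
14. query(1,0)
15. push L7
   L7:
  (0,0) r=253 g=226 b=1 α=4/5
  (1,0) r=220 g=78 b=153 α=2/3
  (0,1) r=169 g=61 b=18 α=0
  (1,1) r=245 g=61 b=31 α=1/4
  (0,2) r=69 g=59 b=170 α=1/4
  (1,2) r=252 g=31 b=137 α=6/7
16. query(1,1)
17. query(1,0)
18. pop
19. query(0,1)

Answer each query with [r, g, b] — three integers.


(0,2) stack=L1,L2,L3; from [0,0,0]:
L1 α=2/3: [194/3, 32/3, 314/3]
L2 α=0: [194/3, 32/3, 314/3]
L3 α=5/7: [523/21, 3709/21, 853/21]
rounded: [25, 177, 41]

(0,1) stack=L1,L2,L3; from [0,0,0]:
after L1 α=4/5: [832/5, 692/5, 348/5]
after L2 α=1/8: [6589/40, 1311/10, 1493/20]
after L3 α=1/2: [8069/80, 2131/20, 5593/40]
rounded: [101, 107, 140]

at x=1,y=0 over L1,L2,L3,L4,L5,L6:
+L1 (α=1/2) → [126, 117, 207/2]
+L2 (α=2/5) → [156, 527/5, 189/2]
+L3 (α=0) → [156, 527/5, 189/2]
+L4 (α=1/2) → [204, 937/10, 549/4]
+L5 (α=4/7) → [708/7, 12531/70, 2911/28]
+L6 (α=2/3) → [908/7, 14117/70, 2277/28]
→ [130, 202, 81]

at x=1,y=2 over L1,L2,L3,L4,L5,L6:
L1 α=1/4: [165/4, 111/2, 27/2]
L2 α=2/5: [507/4, 349/10, 413/10]
L3 α=1/4: [1997/16, 2017/40, 2619/40]
L4 α=3/7: [2285/28, 3487/70, 3279/70]
L5 α=5/6: [32945/168, 43037/420, 73979/420]
L6 α=1/8: [35513/192, 52697/480, 80339/480]
= [185, 110, 167]

(0,1) stack=L1,L2,L3,L4,L5,L6; from [0,0,0]:
L1 α=4/5: [832/5, 692/5, 348/5]
L2 α=1/8: [6589/40, 1311/10, 1493/20]
L3 α=1/2: [8069/80, 2131/20, 5593/40]
L4 α=1/4: [28287/320, 8333/80, 18459/160]
L5 α=2/3: [57429/320, 16333/240, 9993/160]
L6 α=3/4: [139029/1280, 61693/960, 118953/640]
→ [109, 64, 186]

query (1,2) [L1,L2,L3,L4,L5] — begin 0,0,0
+L1 (α=1/4) → [165/4, 111/2, 27/2]
+L2 (α=2/5) → [507/4, 349/10, 413/10]
+L3 (α=1/4) → [1997/16, 2017/40, 2619/40]
+L4 (α=3/7) → [2285/28, 3487/70, 3279/70]
+L5 (α=5/6) → [32945/168, 43037/420, 73979/420]
= [196, 102, 176]

at x=1,y=0 over L1,L2,L3,L4,L5:
L1 α=1/2: [126, 117, 207/2]
L2 α=2/5: [156, 527/5, 189/2]
L3 α=0: [156, 527/5, 189/2]
L4 α=1/2: [204, 937/10, 549/4]
L5 α=4/7: [708/7, 12531/70, 2911/28]
→ [101, 179, 104]

at x=1,y=1 over L1,L2,L3,L4,L5,L7:
+L1 (α=2/3) → [226/3, 208/3, 58]
+L2 (α=5/8) → [631/8, 943/8, 178]
+L3 (α=3/7) → [1807/14, 2437/14, 808/7]
+L4 (α=1/2) → [5363/28, 5139/28, 1571/14]
+L5 (α=4/7) → [38601/196, 27961/196, 13729/98]
+L7 (α=1/4) → [163823/784, 95839/784, 44225/392]
rounded: [209, 122, 113]

query (1,0) [L1,L2,L3,L4,L5,L7] — begin 0,0,0
+L1 (α=1/2) → [126, 117, 207/2]
+L2 (α=2/5) → [156, 527/5, 189/2]
+L3 (α=0) → [156, 527/5, 189/2]
+L4 (α=1/2) → [204, 937/10, 549/4]
+L5 (α=4/7) → [708/7, 12531/70, 2911/28]
+L7 (α=2/3) → [3788/21, 7817/70, 11479/84]
rounded: [180, 112, 137]

query (0,1) [L1,L2,L3,L4,L5] — begin 0,0,0
+L1 (α=4/5) → [832/5, 692/5, 348/5]
+L2 (α=1/8) → [6589/40, 1311/10, 1493/20]
+L3 (α=1/2) → [8069/80, 2131/20, 5593/40]
+L4 (α=1/4) → [28287/320, 8333/80, 18459/160]
+L5 (α=2/3) → [57429/320, 16333/240, 9993/160]
rounded: [179, 68, 62]


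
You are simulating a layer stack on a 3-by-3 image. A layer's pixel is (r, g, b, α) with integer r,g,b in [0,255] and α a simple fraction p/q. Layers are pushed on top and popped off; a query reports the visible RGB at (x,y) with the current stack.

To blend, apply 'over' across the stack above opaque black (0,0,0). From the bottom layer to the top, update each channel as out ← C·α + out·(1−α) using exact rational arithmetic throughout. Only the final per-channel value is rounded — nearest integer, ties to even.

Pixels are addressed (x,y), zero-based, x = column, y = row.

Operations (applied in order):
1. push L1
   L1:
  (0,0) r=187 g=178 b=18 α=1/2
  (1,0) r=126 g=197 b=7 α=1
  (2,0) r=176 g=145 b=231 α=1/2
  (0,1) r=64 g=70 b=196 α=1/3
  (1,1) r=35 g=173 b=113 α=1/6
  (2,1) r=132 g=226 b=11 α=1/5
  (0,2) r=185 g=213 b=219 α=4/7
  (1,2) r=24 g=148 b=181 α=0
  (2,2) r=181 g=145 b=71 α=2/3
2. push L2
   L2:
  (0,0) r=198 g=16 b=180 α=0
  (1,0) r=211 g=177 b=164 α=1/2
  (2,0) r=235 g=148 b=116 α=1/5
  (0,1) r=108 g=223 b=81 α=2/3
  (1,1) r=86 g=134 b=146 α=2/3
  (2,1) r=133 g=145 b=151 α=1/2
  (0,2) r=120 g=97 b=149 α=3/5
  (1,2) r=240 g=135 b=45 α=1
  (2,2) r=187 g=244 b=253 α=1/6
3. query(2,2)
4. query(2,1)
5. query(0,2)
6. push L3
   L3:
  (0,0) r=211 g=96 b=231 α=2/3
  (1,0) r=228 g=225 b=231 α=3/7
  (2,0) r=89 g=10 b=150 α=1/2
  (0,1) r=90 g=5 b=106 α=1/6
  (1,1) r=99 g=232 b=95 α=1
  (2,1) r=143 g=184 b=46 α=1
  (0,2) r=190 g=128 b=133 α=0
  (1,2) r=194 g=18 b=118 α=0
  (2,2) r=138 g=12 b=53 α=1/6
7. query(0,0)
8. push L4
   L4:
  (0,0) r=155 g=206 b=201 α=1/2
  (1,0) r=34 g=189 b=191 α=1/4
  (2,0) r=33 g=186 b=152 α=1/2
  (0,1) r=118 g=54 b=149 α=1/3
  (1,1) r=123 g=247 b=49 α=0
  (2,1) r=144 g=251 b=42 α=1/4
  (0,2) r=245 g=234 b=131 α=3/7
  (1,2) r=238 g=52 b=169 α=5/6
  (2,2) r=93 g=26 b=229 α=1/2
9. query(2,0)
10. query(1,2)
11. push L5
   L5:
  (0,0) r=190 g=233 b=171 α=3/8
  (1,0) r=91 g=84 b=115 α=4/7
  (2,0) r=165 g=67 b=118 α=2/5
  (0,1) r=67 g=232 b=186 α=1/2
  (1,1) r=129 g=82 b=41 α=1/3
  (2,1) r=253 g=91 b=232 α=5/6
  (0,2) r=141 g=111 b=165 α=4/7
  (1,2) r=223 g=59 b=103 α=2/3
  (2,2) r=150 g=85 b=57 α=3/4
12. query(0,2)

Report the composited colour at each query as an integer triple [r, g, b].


at x=2,y=2 over L1,L2:
L1 α=2/3: [362/3, 290/3, 142/3]
L2 α=1/6: [2371/18, 1091/9, 1469/18]
→ [132, 121, 82]

at x=2,y=1 over L1,L2:
+L1 (α=1/5) → [132/5, 226/5, 11/5]
+L2 (α=1/2) → [797/10, 951/10, 383/5]
= [80, 95, 77]

(0,2) stack=L1,L2; from [0,0,0]:
L1 α=4/7: [740/7, 852/7, 876/7]
L2 α=3/5: [800/7, 3741/35, 4881/35]
= [114, 107, 139]

at x=0,y=0 over L1,L2,L3:
after L1 α=1/2: [187/2, 89, 9]
after L2 α=0: [187/2, 89, 9]
after L3 α=2/3: [1031/6, 281/3, 157]
rounded: [172, 94, 157]

at x=2,y=0 over L1,L2,L3,L4:
L1 α=1/2: [88, 145/2, 231/2]
L2 α=1/5: [587/5, 438/5, 578/5]
L3 α=1/2: [516/5, 244/5, 664/5]
L4 α=1/2: [681/10, 587/5, 712/5]
rounded: [68, 117, 142]

(1,2) stack=L1,L2,L3,L4; from [0,0,0]:
after L1 α=0: [0, 0, 0]
after L2 α=1: [240, 135, 45]
after L3 α=0: [240, 135, 45]
after L4 α=5/6: [715/3, 395/6, 445/3]
= [238, 66, 148]

(0,2) stack=L1,L2,L3,L4,L5; from [0,0,0]:
+L1 (α=4/7) → [740/7, 852/7, 876/7]
+L2 (α=3/5) → [800/7, 3741/35, 4881/35]
+L3 (α=0) → [800/7, 3741/35, 4881/35]
+L4 (α=3/7) → [8345/49, 39534/245, 33279/245]
+L5 (α=4/7) → [52671/343, 227382/1715, 261537/1715]
→ [154, 133, 152]


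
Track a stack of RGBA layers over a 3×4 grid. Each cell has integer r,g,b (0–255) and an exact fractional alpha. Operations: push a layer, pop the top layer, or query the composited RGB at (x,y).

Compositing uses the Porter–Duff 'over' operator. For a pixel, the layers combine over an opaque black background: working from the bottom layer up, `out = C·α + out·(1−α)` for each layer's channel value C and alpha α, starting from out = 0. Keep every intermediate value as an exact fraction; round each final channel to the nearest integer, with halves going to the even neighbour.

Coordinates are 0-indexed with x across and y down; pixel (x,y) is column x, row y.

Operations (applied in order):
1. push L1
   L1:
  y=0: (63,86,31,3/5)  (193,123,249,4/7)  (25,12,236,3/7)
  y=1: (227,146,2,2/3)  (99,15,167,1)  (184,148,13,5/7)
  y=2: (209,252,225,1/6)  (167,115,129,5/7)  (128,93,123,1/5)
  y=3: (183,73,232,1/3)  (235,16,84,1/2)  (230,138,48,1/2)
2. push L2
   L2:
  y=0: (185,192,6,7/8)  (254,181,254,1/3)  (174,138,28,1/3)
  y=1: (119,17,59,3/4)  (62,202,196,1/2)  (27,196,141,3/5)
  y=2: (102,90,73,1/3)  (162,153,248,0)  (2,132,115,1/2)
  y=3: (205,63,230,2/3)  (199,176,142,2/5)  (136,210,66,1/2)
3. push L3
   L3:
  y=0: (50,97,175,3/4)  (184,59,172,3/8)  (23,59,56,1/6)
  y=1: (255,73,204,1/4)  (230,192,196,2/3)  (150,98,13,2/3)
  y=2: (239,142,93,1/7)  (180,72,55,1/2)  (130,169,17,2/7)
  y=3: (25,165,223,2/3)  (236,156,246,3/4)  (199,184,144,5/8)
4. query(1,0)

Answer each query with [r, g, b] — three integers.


at x=1,y=0 over L1,L2,L3:
after L1 α=4/7: [772/7, 492/7, 996/7]
after L2 α=1/3: [3322/21, 2251/21, 3770/21]
after L3 α=3/8: [14101/84, 3743/42, 14843/84]
rounded: [168, 89, 177]


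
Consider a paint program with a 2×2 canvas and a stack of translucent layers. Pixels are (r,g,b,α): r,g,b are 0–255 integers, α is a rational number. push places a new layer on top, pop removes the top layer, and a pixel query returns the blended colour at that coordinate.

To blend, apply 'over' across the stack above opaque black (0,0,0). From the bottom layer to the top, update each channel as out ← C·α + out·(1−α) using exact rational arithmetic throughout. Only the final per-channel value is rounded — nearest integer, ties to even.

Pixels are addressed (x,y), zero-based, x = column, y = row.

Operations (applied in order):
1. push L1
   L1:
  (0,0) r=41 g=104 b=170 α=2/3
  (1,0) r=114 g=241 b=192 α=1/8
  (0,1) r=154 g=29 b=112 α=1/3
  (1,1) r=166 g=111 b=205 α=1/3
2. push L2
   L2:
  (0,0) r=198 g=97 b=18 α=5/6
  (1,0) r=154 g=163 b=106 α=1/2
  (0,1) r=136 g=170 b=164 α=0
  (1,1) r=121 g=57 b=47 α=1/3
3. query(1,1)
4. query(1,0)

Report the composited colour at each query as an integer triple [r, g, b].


at x=1,y=1 over L1,L2:
L1 α=1/3: [166/3, 37, 205/3]
L2 α=1/3: [695/9, 131/3, 551/9]
rounded: [77, 44, 61]

at x=1,y=0 over L1,L2:
after L1 α=1/8: [57/4, 241/8, 24]
after L2 α=1/2: [673/8, 1545/16, 65]
→ [84, 97, 65]


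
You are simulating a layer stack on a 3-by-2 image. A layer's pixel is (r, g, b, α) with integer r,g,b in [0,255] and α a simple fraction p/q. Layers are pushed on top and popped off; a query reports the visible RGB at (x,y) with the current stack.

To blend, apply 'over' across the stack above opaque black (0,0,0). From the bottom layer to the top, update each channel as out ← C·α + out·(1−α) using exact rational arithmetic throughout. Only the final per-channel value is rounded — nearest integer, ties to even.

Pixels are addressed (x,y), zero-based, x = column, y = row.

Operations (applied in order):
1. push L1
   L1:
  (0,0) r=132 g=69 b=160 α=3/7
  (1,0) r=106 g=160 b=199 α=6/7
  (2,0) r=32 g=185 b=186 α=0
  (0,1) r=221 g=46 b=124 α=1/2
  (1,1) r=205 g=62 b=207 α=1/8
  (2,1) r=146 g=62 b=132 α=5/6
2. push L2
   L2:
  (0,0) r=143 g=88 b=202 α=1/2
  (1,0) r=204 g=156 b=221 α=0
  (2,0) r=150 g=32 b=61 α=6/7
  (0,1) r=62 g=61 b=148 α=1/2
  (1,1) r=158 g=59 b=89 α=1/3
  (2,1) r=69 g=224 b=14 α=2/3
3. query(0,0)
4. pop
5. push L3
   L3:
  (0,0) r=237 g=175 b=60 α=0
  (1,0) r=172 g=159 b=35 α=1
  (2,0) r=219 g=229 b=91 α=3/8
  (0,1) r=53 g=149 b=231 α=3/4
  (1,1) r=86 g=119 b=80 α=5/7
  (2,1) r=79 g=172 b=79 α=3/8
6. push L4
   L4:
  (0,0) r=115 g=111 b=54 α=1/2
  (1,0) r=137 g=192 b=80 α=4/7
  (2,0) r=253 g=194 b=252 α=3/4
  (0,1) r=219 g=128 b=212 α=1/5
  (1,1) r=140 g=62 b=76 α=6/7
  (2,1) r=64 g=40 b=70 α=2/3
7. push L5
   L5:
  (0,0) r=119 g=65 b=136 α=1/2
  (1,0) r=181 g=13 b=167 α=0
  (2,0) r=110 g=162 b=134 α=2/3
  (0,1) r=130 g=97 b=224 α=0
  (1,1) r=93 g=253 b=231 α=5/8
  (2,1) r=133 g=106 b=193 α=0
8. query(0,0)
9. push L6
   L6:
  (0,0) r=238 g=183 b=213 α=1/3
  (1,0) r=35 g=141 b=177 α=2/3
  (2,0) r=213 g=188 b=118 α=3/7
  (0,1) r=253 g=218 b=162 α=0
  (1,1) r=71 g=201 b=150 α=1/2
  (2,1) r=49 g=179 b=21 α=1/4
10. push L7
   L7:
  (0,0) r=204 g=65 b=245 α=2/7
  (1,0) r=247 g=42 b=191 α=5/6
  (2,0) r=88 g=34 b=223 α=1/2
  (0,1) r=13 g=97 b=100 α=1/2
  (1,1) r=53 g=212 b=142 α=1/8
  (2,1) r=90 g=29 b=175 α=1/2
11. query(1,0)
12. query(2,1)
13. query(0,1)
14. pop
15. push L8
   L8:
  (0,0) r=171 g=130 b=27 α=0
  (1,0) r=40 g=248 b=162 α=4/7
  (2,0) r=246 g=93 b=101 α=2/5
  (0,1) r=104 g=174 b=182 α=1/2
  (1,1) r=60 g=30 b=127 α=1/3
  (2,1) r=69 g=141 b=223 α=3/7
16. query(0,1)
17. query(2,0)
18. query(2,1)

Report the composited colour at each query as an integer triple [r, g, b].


(0,0) stack=L1,L2; from [0,0,0]:
after L1 α=3/7: [396/7, 207/7, 480/7]
after L2 α=1/2: [1397/14, 823/14, 947/7]
rounded: [100, 59, 135]

query (0,0) [L1,L3,L4,L5] — begin 0,0,0
after L1 α=3/7: [396/7, 207/7, 480/7]
after L3 α=0: [396/7, 207/7, 480/7]
after L4 α=1/2: [1201/14, 492/7, 429/7]
after L5 α=1/2: [2867/28, 947/14, 1381/14]
= [102, 68, 99]

(1,0) stack=L1,L3,L4,L5,L6,L7; from [0,0,0]:
L1 α=6/7: [636/7, 960/7, 1194/7]
L3 α=1: [172, 159, 35]
L4 α=4/7: [152, 1245/7, 425/7]
L5 α=0: [152, 1245/7, 425/7]
L6 α=2/3: [74, 1073/7, 2903/21]
L7 α=5/6: [1309/6, 2543/42, 11479/63]
rounded: [218, 61, 182]

(2,1) stack=L1,L3,L4,L5,L6,L7; from [0,0,0]:
L1 α=5/6: [365/3, 155/3, 110]
L3 α=3/8: [317/3, 2323/24, 787/8]
L4 α=2/3: [701/9, 4243/72, 1907/24]
L5 α=0: [701/9, 4243/72, 1907/24]
L6 α=1/4: [212/3, 8539/96, 2075/32]
L7 α=1/2: [241/3, 11323/192, 7675/64]
rounded: [80, 59, 120]

(0,1) stack=L1,L3,L4,L5,L6,L7; from [0,0,0]:
L1 α=1/2: [221/2, 23, 62]
L3 α=3/4: [539/8, 235/2, 755/4]
L4 α=1/5: [977/10, 598/5, 967/5]
L5 α=0: [977/10, 598/5, 967/5]
L6 α=0: [977/10, 598/5, 967/5]
L7 α=1/2: [1107/20, 1083/10, 1467/10]
rounded: [55, 108, 147]

query (0,1) [L1,L3,L4,L5,L6,L8] — begin 0,0,0
after L1 α=1/2: [221/2, 23, 62]
after L3 α=3/4: [539/8, 235/2, 755/4]
after L4 α=1/5: [977/10, 598/5, 967/5]
after L5 α=0: [977/10, 598/5, 967/5]
after L6 α=0: [977/10, 598/5, 967/5]
after L8 α=1/2: [2017/20, 734/5, 1877/10]
= [101, 147, 188]

at x=2,y=0 over L1,L3,L4,L5,L6,L8:
L1 α=0: [0, 0, 0]
L3 α=3/8: [657/8, 687/8, 273/8]
L4 α=3/4: [6729/32, 5343/32, 6321/32]
L5 α=2/3: [13769/96, 5237/32, 14897/96]
L6 α=3/7: [29105/168, 9749/56, 23393/168]
L8 α=2/5: [56657/280, 39663/280, 6941/56]
→ [202, 142, 124]

(2,1) stack=L1,L3,L4,L5,L6,L8; from [0,0,0]:
after L1 α=5/6: [365/3, 155/3, 110]
after L3 α=3/8: [317/3, 2323/24, 787/8]
after L4 α=2/3: [701/9, 4243/72, 1907/24]
after L5 α=0: [701/9, 4243/72, 1907/24]
after L6 α=1/4: [212/3, 8539/96, 2075/32]
after L8 α=3/7: [1469/21, 18691/168, 1061/8]
rounded: [70, 111, 133]


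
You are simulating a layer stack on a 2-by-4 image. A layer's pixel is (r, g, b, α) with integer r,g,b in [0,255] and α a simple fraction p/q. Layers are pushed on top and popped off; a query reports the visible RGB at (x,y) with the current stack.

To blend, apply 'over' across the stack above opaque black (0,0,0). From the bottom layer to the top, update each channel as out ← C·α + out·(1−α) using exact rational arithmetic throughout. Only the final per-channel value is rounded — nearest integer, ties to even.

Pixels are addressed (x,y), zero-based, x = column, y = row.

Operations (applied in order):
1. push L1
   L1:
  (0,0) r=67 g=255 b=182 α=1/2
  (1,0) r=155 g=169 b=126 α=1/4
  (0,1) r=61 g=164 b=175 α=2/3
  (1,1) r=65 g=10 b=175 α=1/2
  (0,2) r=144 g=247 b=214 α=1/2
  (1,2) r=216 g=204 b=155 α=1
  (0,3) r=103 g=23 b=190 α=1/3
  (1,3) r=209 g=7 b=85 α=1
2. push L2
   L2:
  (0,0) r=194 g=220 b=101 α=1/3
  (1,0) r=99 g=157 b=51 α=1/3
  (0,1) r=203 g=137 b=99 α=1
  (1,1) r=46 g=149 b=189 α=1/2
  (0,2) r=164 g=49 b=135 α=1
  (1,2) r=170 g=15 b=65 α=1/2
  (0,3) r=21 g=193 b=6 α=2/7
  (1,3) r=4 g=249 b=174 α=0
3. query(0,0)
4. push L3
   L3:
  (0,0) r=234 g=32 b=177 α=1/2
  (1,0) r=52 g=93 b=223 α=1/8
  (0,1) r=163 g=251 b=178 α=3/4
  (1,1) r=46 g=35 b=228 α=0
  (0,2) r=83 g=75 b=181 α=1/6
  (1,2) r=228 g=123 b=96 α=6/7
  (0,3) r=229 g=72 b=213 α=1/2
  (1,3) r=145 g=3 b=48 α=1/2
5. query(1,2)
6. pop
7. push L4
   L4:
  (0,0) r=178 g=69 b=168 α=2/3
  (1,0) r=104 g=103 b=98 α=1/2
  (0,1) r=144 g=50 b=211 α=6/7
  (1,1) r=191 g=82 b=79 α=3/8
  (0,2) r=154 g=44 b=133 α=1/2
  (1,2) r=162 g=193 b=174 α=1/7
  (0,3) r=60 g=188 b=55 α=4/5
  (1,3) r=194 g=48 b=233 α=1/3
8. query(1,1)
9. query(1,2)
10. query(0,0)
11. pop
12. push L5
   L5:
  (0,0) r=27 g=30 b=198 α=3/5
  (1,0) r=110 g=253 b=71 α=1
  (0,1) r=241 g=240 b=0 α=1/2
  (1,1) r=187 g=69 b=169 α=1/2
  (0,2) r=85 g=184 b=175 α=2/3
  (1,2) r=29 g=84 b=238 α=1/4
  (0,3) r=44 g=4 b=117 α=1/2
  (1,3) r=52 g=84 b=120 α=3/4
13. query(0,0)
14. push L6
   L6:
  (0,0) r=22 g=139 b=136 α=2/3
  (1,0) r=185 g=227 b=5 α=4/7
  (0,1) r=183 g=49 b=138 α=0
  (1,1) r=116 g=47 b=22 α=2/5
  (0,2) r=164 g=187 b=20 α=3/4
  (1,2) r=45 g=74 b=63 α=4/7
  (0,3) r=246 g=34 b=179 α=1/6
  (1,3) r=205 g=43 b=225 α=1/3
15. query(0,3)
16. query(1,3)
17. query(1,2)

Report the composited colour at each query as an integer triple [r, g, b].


(0,0) stack=L1,L2; from [0,0,0]:
L1 α=1/2: [67/2, 255/2, 91]
L2 α=1/3: [87, 475/3, 283/3]
rounded: [87, 158, 94]

(1,2) stack=L1,L2,L3; from [0,0,0]:
after L1 α=1: [216, 204, 155]
after L2 α=1/2: [193, 219/2, 110]
after L3 α=6/7: [223, 1695/14, 98]
→ [223, 121, 98]

query (1,1) [L1,L2,L4] — begin 0,0,0
after L1 α=1/2: [65/2, 5, 175/2]
after L2 α=1/2: [157/4, 77, 553/4]
after L4 α=3/8: [3077/32, 631/8, 3713/32]
= [96, 79, 116]

at x=1,y=2 over L1,L2,L4:
L1 α=1: [216, 204, 155]
L2 α=1/2: [193, 219/2, 110]
L4 α=1/7: [1320/7, 850/7, 834/7]
rounded: [189, 121, 119]

at x=0,y=0 over L1,L2,L4:
+L1 (α=1/2) → [67/2, 255/2, 91]
+L2 (α=1/3) → [87, 475/3, 283/3]
+L4 (α=2/3) → [443/3, 889/9, 1291/9]
→ [148, 99, 143]

query (0,0) [L1,L2,L5] — begin 0,0,0
L1 α=1/2: [67/2, 255/2, 91]
L2 α=1/3: [87, 475/3, 283/3]
L5 α=3/5: [51, 244/3, 2348/15]
rounded: [51, 81, 157]

(0,3) stack=L1,L2,L5,L6; from [0,0,0]:
after L1 α=1/3: [103/3, 23/3, 190/3]
after L2 α=2/7: [641/21, 1273/21, 986/21]
after L5 α=1/2: [1565/42, 1357/42, 3443/42]
after L6 α=1/6: [18157/252, 8213/252, 24733/252]
rounded: [72, 33, 98]

query (1,3) [L1,L2,L5,L6] — begin 0,0,0
after L1 α=1: [209, 7, 85]
after L2 α=0: [209, 7, 85]
after L5 α=3/4: [365/4, 259/4, 445/4]
after L6 α=1/3: [775/6, 115/2, 895/6]
rounded: [129, 58, 149]

query (1,2) [L1,L2,L5,L6] — begin 0,0,0
+L1 (α=1) → [216, 204, 155]
+L2 (α=1/2) → [193, 219/2, 110]
+L5 (α=1/4) → [152, 825/8, 142]
+L6 (α=4/7) → [636/7, 4843/56, 678/7]
= [91, 86, 97]


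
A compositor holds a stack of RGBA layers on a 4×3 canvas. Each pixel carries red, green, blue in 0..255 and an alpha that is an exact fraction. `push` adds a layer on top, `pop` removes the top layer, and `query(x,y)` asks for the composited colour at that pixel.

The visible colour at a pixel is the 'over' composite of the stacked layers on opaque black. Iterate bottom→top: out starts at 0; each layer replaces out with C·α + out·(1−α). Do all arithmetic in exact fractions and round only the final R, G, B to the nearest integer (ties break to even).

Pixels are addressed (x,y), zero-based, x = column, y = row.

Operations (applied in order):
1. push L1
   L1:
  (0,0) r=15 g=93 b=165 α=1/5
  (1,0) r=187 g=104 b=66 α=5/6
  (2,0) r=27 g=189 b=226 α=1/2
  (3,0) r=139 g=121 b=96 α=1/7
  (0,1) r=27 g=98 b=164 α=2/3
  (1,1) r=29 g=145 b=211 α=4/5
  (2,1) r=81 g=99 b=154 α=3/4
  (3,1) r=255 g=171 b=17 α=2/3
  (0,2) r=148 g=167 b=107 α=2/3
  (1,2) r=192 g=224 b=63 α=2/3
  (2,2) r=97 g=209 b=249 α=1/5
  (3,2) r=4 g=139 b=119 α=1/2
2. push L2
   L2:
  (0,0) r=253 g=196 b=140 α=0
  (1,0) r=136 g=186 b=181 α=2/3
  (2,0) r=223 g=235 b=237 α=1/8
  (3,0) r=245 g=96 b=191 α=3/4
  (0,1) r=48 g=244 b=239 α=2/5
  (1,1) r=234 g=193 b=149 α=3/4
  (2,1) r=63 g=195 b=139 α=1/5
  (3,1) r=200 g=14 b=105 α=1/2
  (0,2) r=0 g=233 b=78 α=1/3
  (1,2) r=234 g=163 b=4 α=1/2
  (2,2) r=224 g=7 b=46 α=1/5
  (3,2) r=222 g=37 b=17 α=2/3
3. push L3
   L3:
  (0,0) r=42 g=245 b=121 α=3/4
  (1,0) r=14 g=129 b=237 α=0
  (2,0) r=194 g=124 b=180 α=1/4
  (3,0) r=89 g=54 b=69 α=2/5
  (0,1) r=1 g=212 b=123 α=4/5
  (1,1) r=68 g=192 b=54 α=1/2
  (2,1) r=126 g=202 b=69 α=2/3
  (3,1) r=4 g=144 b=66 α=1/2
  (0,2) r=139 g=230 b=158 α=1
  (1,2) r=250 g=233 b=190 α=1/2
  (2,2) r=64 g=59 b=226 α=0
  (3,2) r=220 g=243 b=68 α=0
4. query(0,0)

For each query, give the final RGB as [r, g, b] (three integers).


query (0,0) [L1,L2,L3] — begin 0,0,0
after L1 α=1/5: [3, 93/5, 33]
after L2 α=0: [3, 93/5, 33]
after L3 α=3/4: [129/4, 942/5, 99]
rounded: [32, 188, 99]


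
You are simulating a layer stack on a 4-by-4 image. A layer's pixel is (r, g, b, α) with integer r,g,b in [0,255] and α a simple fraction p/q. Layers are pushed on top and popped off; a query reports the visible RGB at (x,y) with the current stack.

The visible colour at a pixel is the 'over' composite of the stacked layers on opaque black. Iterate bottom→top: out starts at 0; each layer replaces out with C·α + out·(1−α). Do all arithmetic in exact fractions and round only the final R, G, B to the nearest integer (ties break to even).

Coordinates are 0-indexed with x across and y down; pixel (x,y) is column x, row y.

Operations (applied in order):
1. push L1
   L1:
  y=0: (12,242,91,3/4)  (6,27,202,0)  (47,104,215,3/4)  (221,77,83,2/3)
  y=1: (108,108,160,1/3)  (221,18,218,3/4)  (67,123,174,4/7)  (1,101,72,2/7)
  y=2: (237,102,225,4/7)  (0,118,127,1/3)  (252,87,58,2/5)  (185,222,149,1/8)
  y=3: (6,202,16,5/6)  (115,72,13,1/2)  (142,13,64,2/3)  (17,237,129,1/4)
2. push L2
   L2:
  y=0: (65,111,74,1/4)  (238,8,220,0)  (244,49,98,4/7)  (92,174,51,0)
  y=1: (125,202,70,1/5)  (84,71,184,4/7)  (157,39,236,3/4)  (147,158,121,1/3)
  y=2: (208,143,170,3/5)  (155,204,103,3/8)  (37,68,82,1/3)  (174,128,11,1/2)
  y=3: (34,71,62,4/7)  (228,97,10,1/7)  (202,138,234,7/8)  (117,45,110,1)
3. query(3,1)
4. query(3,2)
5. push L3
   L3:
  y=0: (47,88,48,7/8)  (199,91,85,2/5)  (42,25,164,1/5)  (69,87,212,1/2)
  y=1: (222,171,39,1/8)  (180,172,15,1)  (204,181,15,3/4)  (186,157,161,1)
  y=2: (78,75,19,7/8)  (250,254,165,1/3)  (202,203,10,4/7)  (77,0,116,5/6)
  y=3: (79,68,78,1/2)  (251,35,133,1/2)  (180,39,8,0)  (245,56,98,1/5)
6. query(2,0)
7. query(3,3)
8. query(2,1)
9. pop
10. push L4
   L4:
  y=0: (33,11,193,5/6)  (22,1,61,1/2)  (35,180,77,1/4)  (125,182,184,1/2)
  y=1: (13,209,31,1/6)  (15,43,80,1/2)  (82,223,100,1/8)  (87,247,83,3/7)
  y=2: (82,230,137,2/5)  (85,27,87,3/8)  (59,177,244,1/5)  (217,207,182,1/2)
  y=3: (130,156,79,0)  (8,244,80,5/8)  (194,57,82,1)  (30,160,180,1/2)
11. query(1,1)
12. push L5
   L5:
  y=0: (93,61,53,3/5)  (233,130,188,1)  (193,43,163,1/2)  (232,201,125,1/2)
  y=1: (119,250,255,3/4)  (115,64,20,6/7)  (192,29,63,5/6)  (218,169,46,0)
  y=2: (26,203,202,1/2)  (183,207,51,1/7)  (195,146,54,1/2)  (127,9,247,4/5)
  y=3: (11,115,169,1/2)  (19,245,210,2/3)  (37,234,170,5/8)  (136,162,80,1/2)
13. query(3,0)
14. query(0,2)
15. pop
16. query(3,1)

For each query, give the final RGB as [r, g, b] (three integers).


(3,1) stack=L1,L2; from [0,0,0]:
after L1 α=2/7: [2/7, 202/7, 144/7]
after L2 α=1/3: [1033/21, 1510/21, 1135/21]
→ [49, 72, 54]

(3,2) stack=L1,L2; from [0,0,0]:
+L1 (α=1/8) → [185/8, 111/4, 149/8]
+L2 (α=1/2) → [1577/16, 623/8, 237/16]
rounded: [99, 78, 15]

at x=2,y=0 over L1,L2,L3:
+L1 (α=3/4) → [141/4, 78, 645/4]
+L2 (α=4/7) → [4327/28, 430/7, 3503/28]
+L3 (α=1/5) → [4621/35, 379/7, 4651/35]
rounded: [132, 54, 133]

at x=3,y=3 over L1,L2,L3:
L1 α=1/4: [17/4, 237/4, 129/4]
L2 α=1: [117, 45, 110]
L3 α=1/5: [713/5, 236/5, 538/5]
rounded: [143, 47, 108]

(2,1) stack=L1,L2,L3; from [0,0,0]:
+L1 (α=4/7) → [268/7, 492/7, 696/7]
+L2 (α=3/4) → [3565/28, 1311/28, 1413/7]
+L3 (α=3/4) → [20701/112, 16515/112, 432/7]
→ [185, 147, 62]

query (1,1) [L1,L2,L4] — begin 0,0,0
after L1 α=3/4: [663/4, 27/2, 327/2]
after L2 α=4/7: [3333/28, 649/14, 2453/14]
after L4 α=1/2: [3753/56, 1251/28, 3573/28]
= [67, 45, 128]

query (3,0) [L1,L2,L4,L5] — begin 0,0,0
after L1 α=2/3: [442/3, 154/3, 166/3]
after L2 α=0: [442/3, 154/3, 166/3]
after L4 α=1/2: [817/6, 350/3, 359/3]
after L5 α=1/2: [2209/12, 953/6, 367/3]
rounded: [184, 159, 122]

(0,2) stack=L1,L2,L4,L5; from [0,0,0]:
L1 α=4/7: [948/7, 408/7, 900/7]
L2 α=3/5: [6264/35, 3819/35, 1074/7]
L4 α=2/5: [24532/175, 27557/175, 1028/7]
L5 α=1/2: [14541/175, 31541/175, 1221/7]
= [83, 180, 174]

(3,1) stack=L1,L2,L4; from [0,0,0]:
+L1 (α=2/7) → [2/7, 202/7, 144/7]
+L2 (α=1/3) → [1033/21, 1510/21, 1135/21]
+L4 (α=3/7) → [9613/147, 21601/147, 9769/147]
→ [65, 147, 66]
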